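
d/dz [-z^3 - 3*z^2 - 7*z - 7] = -3*z^2 - 6*z - 7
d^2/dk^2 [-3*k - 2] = 0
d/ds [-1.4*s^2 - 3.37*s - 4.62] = -2.8*s - 3.37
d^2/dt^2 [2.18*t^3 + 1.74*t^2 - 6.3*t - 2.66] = 13.08*t + 3.48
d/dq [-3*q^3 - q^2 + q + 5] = -9*q^2 - 2*q + 1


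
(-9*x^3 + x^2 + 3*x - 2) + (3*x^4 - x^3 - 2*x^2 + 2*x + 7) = 3*x^4 - 10*x^3 - x^2 + 5*x + 5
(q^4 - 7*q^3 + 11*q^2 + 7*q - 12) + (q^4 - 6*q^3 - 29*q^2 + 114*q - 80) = 2*q^4 - 13*q^3 - 18*q^2 + 121*q - 92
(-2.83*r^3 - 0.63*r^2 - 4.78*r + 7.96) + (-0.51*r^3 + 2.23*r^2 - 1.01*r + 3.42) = -3.34*r^3 + 1.6*r^2 - 5.79*r + 11.38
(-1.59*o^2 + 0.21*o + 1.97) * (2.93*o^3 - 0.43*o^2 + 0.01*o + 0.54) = -4.6587*o^5 + 1.299*o^4 + 5.6659*o^3 - 1.7036*o^2 + 0.1331*o + 1.0638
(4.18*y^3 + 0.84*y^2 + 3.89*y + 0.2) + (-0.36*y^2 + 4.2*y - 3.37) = 4.18*y^3 + 0.48*y^2 + 8.09*y - 3.17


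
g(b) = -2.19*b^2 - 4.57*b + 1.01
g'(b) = -4.38*b - 4.57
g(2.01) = -17.02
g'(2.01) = -13.37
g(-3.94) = -14.98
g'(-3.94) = 12.69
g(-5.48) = -39.71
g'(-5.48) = 19.43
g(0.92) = -5.05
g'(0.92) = -8.60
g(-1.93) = 1.67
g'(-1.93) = 3.88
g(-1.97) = 1.51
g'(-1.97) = 4.06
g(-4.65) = -25.09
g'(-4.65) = 15.80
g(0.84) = -4.37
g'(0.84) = -8.25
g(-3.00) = -4.99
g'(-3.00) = 8.57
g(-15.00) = -423.19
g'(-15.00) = 61.13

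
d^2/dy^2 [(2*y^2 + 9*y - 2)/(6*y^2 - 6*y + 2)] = (99*y^3 - 72*y^2 - 27*y + 17)/(27*y^6 - 81*y^5 + 108*y^4 - 81*y^3 + 36*y^2 - 9*y + 1)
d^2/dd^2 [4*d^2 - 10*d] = 8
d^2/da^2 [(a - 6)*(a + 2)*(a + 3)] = 6*a - 2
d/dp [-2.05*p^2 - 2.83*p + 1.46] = -4.1*p - 2.83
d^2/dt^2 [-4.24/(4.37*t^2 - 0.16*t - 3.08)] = (-161.941712*t^2 + 5.929216*t + 4.24*(8.74*t - 0.16)*(17.48*t - 0.32) + 114.137408)/(-4.37*t^2 + 0.16*t + 3.08)^3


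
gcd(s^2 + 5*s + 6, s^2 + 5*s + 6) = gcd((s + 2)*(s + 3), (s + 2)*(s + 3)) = s^2 + 5*s + 6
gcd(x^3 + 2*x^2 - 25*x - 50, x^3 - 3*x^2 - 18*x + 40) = x - 5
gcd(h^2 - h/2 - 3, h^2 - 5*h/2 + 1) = h - 2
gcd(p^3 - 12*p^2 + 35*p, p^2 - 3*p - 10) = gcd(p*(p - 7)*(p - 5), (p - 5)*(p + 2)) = p - 5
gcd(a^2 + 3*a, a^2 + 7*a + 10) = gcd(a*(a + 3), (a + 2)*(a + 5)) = 1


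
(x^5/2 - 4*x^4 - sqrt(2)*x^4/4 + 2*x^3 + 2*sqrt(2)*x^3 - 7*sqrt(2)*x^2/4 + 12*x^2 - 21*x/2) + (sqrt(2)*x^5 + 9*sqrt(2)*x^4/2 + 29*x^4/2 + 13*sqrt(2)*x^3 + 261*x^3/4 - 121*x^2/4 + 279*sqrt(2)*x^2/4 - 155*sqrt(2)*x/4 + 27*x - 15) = x^5/2 + sqrt(2)*x^5 + 17*sqrt(2)*x^4/4 + 21*x^4/2 + 15*sqrt(2)*x^3 + 269*x^3/4 - 73*x^2/4 + 68*sqrt(2)*x^2 - 155*sqrt(2)*x/4 + 33*x/2 - 15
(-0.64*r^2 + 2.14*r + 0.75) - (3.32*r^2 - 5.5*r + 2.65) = -3.96*r^2 + 7.64*r - 1.9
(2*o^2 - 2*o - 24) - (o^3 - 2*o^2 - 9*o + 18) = -o^3 + 4*o^2 + 7*o - 42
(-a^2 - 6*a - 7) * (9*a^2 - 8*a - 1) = -9*a^4 - 46*a^3 - 14*a^2 + 62*a + 7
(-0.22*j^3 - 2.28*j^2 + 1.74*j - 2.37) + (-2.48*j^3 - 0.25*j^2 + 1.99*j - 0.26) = -2.7*j^3 - 2.53*j^2 + 3.73*j - 2.63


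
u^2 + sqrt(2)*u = u*(u + sqrt(2))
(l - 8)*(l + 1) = l^2 - 7*l - 8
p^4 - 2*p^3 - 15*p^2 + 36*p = p*(p - 3)^2*(p + 4)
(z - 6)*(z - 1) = z^2 - 7*z + 6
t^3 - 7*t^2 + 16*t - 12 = (t - 3)*(t - 2)^2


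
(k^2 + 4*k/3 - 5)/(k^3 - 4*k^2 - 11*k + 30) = (k - 5/3)/(k^2 - 7*k + 10)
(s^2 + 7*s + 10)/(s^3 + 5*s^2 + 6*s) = (s + 5)/(s*(s + 3))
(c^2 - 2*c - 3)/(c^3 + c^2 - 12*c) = (c + 1)/(c*(c + 4))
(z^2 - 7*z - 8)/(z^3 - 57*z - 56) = 1/(z + 7)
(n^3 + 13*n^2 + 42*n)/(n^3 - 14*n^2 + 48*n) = (n^2 + 13*n + 42)/(n^2 - 14*n + 48)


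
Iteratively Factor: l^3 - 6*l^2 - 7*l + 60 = (l - 4)*(l^2 - 2*l - 15) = (l - 4)*(l + 3)*(l - 5)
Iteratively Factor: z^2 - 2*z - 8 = (z - 4)*(z + 2)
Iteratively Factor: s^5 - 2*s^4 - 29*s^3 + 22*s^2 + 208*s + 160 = (s - 4)*(s^4 + 2*s^3 - 21*s^2 - 62*s - 40) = (s - 4)*(s + 1)*(s^3 + s^2 - 22*s - 40) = (s - 4)*(s + 1)*(s + 4)*(s^2 - 3*s - 10) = (s - 5)*(s - 4)*(s + 1)*(s + 4)*(s + 2)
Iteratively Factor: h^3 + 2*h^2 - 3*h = (h + 3)*(h^2 - h) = h*(h + 3)*(h - 1)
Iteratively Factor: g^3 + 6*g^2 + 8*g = (g + 2)*(g^2 + 4*g) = (g + 2)*(g + 4)*(g)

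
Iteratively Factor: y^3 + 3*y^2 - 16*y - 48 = (y + 3)*(y^2 - 16) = (y + 3)*(y + 4)*(y - 4)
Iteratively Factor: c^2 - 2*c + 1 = (c - 1)*(c - 1)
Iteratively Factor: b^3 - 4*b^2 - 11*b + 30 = (b + 3)*(b^2 - 7*b + 10) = (b - 2)*(b + 3)*(b - 5)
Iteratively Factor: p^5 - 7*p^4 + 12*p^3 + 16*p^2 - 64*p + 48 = (p - 2)*(p^4 - 5*p^3 + 2*p^2 + 20*p - 24) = (p - 2)^2*(p^3 - 3*p^2 - 4*p + 12) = (p - 2)^3*(p^2 - p - 6) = (p - 2)^3*(p + 2)*(p - 3)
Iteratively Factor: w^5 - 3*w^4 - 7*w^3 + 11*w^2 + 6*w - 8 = (w - 4)*(w^4 + w^3 - 3*w^2 - w + 2) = (w - 4)*(w + 2)*(w^3 - w^2 - w + 1) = (w - 4)*(w - 1)*(w + 2)*(w^2 - 1) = (w - 4)*(w - 1)*(w + 1)*(w + 2)*(w - 1)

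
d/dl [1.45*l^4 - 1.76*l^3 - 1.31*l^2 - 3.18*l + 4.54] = 5.8*l^3 - 5.28*l^2 - 2.62*l - 3.18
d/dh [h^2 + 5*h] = 2*h + 5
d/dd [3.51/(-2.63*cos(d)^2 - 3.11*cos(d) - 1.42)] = -(18.4626*cos(d) + 10.9161)*sin(d)/(2.63*cos(d)^2 + 3.11*cos(d) + 1.42)^2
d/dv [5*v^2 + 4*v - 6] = 10*v + 4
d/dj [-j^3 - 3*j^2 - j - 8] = -3*j^2 - 6*j - 1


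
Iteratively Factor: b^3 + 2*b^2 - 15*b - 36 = (b + 3)*(b^2 - b - 12) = (b + 3)^2*(b - 4)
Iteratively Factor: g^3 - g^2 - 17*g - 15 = (g - 5)*(g^2 + 4*g + 3) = (g - 5)*(g + 3)*(g + 1)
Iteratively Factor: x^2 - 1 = (x + 1)*(x - 1)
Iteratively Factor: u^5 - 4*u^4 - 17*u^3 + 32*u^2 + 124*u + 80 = (u + 1)*(u^4 - 5*u^3 - 12*u^2 + 44*u + 80) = (u - 4)*(u + 1)*(u^3 - u^2 - 16*u - 20) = (u - 4)*(u + 1)*(u + 2)*(u^2 - 3*u - 10) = (u - 4)*(u + 1)*(u + 2)^2*(u - 5)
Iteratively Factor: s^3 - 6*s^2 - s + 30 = (s - 3)*(s^2 - 3*s - 10) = (s - 5)*(s - 3)*(s + 2)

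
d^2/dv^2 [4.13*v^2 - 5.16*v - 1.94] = 8.26000000000000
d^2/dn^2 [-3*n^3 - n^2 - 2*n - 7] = -18*n - 2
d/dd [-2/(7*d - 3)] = 14/(7*d - 3)^2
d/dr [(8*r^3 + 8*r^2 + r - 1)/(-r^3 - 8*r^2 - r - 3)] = (-56*r^4 - 14*r^3 - 75*r^2 - 64*r - 4)/(r^6 + 16*r^5 + 66*r^4 + 22*r^3 + 49*r^2 + 6*r + 9)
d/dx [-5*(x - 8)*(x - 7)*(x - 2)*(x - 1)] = -20*x^3 + 270*x^2 - 1030*x + 990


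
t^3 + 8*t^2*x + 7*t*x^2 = t*(t + x)*(t + 7*x)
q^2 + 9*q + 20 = (q + 4)*(q + 5)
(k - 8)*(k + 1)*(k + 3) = k^3 - 4*k^2 - 29*k - 24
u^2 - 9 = (u - 3)*(u + 3)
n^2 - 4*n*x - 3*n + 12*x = (n - 3)*(n - 4*x)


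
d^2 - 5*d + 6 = (d - 3)*(d - 2)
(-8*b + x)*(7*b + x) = -56*b^2 - b*x + x^2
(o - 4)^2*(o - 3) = o^3 - 11*o^2 + 40*o - 48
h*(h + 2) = h^2 + 2*h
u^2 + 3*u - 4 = (u - 1)*(u + 4)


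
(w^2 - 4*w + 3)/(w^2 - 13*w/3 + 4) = 3*(w - 1)/(3*w - 4)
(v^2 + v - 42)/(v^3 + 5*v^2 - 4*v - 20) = (v^2 + v - 42)/(v^3 + 5*v^2 - 4*v - 20)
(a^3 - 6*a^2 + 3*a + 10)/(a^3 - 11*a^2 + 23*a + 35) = (a - 2)/(a - 7)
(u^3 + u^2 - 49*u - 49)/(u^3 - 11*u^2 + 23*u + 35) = (u + 7)/(u - 5)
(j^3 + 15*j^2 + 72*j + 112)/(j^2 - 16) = (j^2 + 11*j + 28)/(j - 4)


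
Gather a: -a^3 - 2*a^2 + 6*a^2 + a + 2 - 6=-a^3 + 4*a^2 + a - 4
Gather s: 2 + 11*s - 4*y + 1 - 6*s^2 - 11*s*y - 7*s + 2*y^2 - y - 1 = -6*s^2 + s*(4 - 11*y) + 2*y^2 - 5*y + 2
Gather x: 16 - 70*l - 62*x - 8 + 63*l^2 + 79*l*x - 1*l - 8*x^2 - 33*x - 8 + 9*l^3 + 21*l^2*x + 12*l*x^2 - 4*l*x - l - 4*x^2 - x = 9*l^3 + 63*l^2 - 72*l + x^2*(12*l - 12) + x*(21*l^2 + 75*l - 96)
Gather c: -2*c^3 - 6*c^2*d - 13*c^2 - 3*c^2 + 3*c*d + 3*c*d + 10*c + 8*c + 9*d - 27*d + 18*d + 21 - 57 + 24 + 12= -2*c^3 + c^2*(-6*d - 16) + c*(6*d + 18)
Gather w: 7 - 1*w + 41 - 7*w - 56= -8*w - 8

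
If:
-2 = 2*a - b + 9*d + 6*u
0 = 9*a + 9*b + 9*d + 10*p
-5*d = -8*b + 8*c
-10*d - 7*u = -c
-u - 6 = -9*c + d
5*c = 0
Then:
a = 3/8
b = 35/4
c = 0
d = 14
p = -333/16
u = -20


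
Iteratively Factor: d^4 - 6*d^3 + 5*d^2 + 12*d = (d)*(d^3 - 6*d^2 + 5*d + 12) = d*(d - 4)*(d^2 - 2*d - 3) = d*(d - 4)*(d - 3)*(d + 1)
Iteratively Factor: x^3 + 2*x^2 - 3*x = (x)*(x^2 + 2*x - 3) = x*(x - 1)*(x + 3)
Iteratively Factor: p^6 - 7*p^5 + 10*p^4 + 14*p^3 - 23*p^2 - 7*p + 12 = (p - 3)*(p^5 - 4*p^4 - 2*p^3 + 8*p^2 + p - 4) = (p - 3)*(p - 1)*(p^4 - 3*p^3 - 5*p^2 + 3*p + 4) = (p - 3)*(p - 1)*(p + 1)*(p^3 - 4*p^2 - p + 4) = (p - 3)*(p - 1)*(p + 1)^2*(p^2 - 5*p + 4) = (p - 4)*(p - 3)*(p - 1)*(p + 1)^2*(p - 1)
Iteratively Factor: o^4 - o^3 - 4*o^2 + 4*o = (o + 2)*(o^3 - 3*o^2 + 2*o) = (o - 2)*(o + 2)*(o^2 - o) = o*(o - 2)*(o + 2)*(o - 1)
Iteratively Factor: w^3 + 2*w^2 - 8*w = (w)*(w^2 + 2*w - 8) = w*(w + 4)*(w - 2)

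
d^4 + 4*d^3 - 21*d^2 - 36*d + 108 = (d - 3)*(d - 2)*(d + 3)*(d + 6)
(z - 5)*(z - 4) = z^2 - 9*z + 20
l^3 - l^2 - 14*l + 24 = (l - 3)*(l - 2)*(l + 4)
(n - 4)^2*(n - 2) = n^3 - 10*n^2 + 32*n - 32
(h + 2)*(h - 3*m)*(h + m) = h^3 - 2*h^2*m + 2*h^2 - 3*h*m^2 - 4*h*m - 6*m^2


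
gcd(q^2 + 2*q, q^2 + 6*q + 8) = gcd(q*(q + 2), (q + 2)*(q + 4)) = q + 2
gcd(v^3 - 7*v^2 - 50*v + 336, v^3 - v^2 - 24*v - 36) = v - 6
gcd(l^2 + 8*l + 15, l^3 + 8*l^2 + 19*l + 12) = l + 3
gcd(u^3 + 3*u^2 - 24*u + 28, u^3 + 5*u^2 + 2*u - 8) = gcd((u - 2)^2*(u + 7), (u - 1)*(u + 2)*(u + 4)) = 1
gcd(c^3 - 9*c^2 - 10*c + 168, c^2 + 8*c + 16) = c + 4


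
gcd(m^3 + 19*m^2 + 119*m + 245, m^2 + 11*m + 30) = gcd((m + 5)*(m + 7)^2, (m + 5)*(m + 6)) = m + 5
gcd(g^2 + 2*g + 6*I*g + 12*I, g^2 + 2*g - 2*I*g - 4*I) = g + 2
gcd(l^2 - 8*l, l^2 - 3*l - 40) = l - 8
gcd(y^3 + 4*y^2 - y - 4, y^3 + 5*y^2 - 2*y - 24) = y + 4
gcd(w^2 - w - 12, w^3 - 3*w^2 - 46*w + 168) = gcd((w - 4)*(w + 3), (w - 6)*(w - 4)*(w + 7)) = w - 4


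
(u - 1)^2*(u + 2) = u^3 - 3*u + 2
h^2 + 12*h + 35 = (h + 5)*(h + 7)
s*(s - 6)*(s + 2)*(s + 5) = s^4 + s^3 - 32*s^2 - 60*s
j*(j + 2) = j^2 + 2*j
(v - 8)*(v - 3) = v^2 - 11*v + 24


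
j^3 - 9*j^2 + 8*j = j*(j - 8)*(j - 1)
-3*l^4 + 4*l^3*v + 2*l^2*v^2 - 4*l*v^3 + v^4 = (-3*l + v)*(-l + v)^2*(l + v)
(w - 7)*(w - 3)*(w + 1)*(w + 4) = w^4 - 5*w^3 - 25*w^2 + 65*w + 84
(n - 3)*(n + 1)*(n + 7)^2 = n^4 + 12*n^3 + 18*n^2 - 140*n - 147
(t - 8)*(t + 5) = t^2 - 3*t - 40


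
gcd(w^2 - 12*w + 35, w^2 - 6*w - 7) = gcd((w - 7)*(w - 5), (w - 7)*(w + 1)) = w - 7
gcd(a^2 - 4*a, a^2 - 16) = a - 4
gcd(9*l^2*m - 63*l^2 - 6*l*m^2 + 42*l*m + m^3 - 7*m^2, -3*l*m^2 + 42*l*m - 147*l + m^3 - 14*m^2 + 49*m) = 3*l*m - 21*l - m^2 + 7*m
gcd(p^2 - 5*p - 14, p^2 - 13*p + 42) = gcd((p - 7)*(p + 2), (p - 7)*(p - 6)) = p - 7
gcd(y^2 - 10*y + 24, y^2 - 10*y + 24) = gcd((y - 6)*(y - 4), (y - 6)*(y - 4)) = y^2 - 10*y + 24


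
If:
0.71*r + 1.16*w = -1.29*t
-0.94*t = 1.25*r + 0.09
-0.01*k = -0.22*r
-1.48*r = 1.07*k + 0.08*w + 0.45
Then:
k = -0.40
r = -0.02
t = -0.07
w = 0.09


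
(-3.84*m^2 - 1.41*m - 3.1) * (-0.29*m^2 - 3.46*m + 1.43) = 1.1136*m^4 + 13.6953*m^3 + 0.2864*m^2 + 8.7097*m - 4.433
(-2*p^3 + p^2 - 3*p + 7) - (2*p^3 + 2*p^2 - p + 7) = -4*p^3 - p^2 - 2*p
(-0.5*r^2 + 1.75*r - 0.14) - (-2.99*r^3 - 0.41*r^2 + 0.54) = 2.99*r^3 - 0.09*r^2 + 1.75*r - 0.68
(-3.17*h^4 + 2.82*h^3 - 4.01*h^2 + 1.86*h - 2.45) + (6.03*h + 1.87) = -3.17*h^4 + 2.82*h^3 - 4.01*h^2 + 7.89*h - 0.58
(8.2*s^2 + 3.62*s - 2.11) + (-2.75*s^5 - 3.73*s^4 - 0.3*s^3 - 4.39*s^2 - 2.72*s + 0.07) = -2.75*s^5 - 3.73*s^4 - 0.3*s^3 + 3.81*s^2 + 0.9*s - 2.04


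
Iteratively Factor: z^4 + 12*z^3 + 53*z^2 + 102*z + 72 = (z + 4)*(z^3 + 8*z^2 + 21*z + 18) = (z + 3)*(z + 4)*(z^2 + 5*z + 6) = (z + 3)^2*(z + 4)*(z + 2)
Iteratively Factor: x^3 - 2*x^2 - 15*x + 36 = (x - 3)*(x^2 + x - 12) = (x - 3)*(x + 4)*(x - 3)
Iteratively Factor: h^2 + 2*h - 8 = (h + 4)*(h - 2)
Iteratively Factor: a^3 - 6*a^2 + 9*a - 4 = (a - 4)*(a^2 - 2*a + 1) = (a - 4)*(a - 1)*(a - 1)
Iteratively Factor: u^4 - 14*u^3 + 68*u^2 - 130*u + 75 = (u - 5)*(u^3 - 9*u^2 + 23*u - 15) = (u - 5)*(u - 1)*(u^2 - 8*u + 15) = (u - 5)^2*(u - 1)*(u - 3)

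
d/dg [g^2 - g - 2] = 2*g - 1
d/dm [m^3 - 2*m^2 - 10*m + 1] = 3*m^2 - 4*m - 10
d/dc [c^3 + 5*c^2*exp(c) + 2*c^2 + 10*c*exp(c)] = 5*c^2*exp(c) + 3*c^2 + 20*c*exp(c) + 4*c + 10*exp(c)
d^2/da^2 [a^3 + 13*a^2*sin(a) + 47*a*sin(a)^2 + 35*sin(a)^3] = -13*a^2*sin(a) + 52*a*cos(a) + 94*a*cos(2*a) + 6*a - sin(a)/4 + 94*sin(2*a) + 315*sin(3*a)/4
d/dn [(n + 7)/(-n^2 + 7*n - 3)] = (-n^2 + 7*n + (n + 7)*(2*n - 7) - 3)/(n^2 - 7*n + 3)^2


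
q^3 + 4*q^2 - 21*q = q*(q - 3)*(q + 7)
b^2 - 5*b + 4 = (b - 4)*(b - 1)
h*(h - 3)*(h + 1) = h^3 - 2*h^2 - 3*h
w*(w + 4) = w^2 + 4*w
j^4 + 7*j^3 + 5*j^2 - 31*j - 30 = (j - 2)*(j + 1)*(j + 3)*(j + 5)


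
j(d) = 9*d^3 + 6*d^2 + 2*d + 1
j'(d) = 27*d^2 + 12*d + 2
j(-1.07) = -5.30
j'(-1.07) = 20.07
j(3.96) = 661.90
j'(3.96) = 472.92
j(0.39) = 3.23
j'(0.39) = 10.79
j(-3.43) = -298.45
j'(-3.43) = 278.49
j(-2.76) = -148.04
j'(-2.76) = 174.56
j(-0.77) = -1.09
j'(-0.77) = 8.77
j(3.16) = 351.22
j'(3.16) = 309.53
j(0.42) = 3.57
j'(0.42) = 11.80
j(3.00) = 304.00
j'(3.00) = 281.00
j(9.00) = 7066.00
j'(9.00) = 2297.00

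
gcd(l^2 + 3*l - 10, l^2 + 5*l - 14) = l - 2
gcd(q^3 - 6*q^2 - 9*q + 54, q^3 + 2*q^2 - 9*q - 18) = q^2 - 9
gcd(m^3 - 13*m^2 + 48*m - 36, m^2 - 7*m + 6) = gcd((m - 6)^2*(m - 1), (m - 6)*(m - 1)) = m^2 - 7*m + 6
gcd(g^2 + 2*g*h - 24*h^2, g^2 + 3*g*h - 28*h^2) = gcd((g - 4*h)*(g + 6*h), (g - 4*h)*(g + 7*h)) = g - 4*h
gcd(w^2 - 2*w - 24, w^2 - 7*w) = 1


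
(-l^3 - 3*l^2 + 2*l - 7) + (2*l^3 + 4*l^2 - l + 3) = l^3 + l^2 + l - 4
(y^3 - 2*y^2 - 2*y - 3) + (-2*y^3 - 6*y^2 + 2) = -y^3 - 8*y^2 - 2*y - 1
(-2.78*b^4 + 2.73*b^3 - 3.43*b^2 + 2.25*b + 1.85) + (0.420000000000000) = -2.78*b^4 + 2.73*b^3 - 3.43*b^2 + 2.25*b + 2.27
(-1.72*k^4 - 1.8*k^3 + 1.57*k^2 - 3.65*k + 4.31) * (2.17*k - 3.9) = -3.7324*k^5 + 2.802*k^4 + 10.4269*k^3 - 14.0435*k^2 + 23.5877*k - 16.809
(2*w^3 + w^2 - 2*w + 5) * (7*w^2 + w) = 14*w^5 + 9*w^4 - 13*w^3 + 33*w^2 + 5*w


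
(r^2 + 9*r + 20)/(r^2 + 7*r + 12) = (r + 5)/(r + 3)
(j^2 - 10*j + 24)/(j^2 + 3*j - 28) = (j - 6)/(j + 7)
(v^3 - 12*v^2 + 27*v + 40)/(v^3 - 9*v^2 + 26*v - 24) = (v^3 - 12*v^2 + 27*v + 40)/(v^3 - 9*v^2 + 26*v - 24)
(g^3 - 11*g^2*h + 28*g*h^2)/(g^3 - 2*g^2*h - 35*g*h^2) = (g - 4*h)/(g + 5*h)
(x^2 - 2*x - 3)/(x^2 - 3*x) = (x + 1)/x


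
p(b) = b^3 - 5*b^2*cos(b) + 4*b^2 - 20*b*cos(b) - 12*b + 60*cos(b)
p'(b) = 5*b^2*sin(b) + 3*b^2 + 20*b*sin(b) - 10*b*cos(b) + 8*b - 60*sin(b) - 20*cos(b) - 12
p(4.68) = 138.59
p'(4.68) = -49.73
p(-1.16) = 48.28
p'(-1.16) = 49.51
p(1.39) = -2.21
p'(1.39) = -23.35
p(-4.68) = 39.84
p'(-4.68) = -28.67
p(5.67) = 67.71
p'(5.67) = -56.15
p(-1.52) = 27.97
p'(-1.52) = 61.27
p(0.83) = 20.33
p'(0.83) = -51.88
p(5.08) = 112.04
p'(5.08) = -78.62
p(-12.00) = -1362.42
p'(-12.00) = 633.75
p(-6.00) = 0.00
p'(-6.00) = 86.41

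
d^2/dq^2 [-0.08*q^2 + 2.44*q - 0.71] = -0.160000000000000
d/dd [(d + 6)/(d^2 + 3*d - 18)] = -1/(d^2 - 6*d + 9)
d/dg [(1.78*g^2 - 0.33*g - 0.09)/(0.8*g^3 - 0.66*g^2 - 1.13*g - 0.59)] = (-1.424*g^4 + 0.528*g^3 - 2.0132*g^2 - 2.2192*g + 0.093)/(0.64*g^6 - 1.056*g^5 - 1.3724*g^4 + 0.5476*g^3 + 2.0557*g^2 + 1.3334*g + 0.3481)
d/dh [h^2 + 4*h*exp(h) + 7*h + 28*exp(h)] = 4*h*exp(h) + 2*h + 32*exp(h) + 7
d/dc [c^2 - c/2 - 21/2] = 2*c - 1/2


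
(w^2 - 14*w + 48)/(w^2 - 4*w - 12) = (w - 8)/(w + 2)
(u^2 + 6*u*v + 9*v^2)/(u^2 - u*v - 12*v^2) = (u + 3*v)/(u - 4*v)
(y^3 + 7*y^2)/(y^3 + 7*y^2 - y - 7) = y^2/(y^2 - 1)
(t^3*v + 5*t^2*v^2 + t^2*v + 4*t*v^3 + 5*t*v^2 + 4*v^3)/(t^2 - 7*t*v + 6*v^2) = v*(t^3 + 5*t^2*v + t^2 + 4*t*v^2 + 5*t*v + 4*v^2)/(t^2 - 7*t*v + 6*v^2)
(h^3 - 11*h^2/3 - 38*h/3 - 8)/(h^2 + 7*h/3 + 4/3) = h - 6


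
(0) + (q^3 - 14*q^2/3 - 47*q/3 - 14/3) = q^3 - 14*q^2/3 - 47*q/3 - 14/3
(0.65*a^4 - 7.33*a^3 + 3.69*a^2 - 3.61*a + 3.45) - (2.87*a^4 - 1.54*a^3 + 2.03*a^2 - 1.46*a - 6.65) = -2.22*a^4 - 5.79*a^3 + 1.66*a^2 - 2.15*a + 10.1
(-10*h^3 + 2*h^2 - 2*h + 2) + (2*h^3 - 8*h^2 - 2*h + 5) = -8*h^3 - 6*h^2 - 4*h + 7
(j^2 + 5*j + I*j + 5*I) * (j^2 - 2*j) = j^4 + 3*j^3 + I*j^3 - 10*j^2 + 3*I*j^2 - 10*I*j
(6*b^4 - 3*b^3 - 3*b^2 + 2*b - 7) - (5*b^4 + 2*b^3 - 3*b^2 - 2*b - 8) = b^4 - 5*b^3 + 4*b + 1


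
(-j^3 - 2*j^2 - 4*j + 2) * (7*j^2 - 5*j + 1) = -7*j^5 - 9*j^4 - 19*j^3 + 32*j^2 - 14*j + 2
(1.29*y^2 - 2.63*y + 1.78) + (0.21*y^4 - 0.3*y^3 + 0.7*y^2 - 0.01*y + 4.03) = 0.21*y^4 - 0.3*y^3 + 1.99*y^2 - 2.64*y + 5.81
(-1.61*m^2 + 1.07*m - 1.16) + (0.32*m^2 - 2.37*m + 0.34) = -1.29*m^2 - 1.3*m - 0.82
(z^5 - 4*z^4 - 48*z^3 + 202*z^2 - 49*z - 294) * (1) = z^5 - 4*z^4 - 48*z^3 + 202*z^2 - 49*z - 294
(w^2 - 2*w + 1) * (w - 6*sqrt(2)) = w^3 - 6*sqrt(2)*w^2 - 2*w^2 + w + 12*sqrt(2)*w - 6*sqrt(2)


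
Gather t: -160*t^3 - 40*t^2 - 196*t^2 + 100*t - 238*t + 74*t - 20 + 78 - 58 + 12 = -160*t^3 - 236*t^2 - 64*t + 12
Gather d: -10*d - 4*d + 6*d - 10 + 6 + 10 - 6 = -8*d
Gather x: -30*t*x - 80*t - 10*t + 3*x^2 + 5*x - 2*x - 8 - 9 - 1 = -90*t + 3*x^2 + x*(3 - 30*t) - 18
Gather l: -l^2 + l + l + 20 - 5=-l^2 + 2*l + 15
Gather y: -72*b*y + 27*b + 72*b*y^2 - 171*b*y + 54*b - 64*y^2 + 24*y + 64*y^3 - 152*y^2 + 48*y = 81*b + 64*y^3 + y^2*(72*b - 216) + y*(72 - 243*b)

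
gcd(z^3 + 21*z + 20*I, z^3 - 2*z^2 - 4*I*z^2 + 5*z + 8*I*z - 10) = z^2 - 4*I*z + 5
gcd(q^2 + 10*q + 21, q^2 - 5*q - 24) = q + 3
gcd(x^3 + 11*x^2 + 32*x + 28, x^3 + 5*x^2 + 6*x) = x + 2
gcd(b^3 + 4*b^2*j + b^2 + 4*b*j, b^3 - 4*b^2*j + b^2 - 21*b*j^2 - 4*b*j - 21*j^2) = b + 1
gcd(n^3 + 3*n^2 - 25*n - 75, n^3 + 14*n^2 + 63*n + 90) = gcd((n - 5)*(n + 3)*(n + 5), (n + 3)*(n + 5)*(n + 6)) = n^2 + 8*n + 15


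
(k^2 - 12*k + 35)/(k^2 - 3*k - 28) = (k - 5)/(k + 4)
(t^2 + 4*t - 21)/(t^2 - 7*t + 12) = (t + 7)/(t - 4)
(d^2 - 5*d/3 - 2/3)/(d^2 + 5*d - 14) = (d + 1/3)/(d + 7)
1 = 1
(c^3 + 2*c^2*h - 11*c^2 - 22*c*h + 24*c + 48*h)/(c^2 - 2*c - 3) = (c^2 + 2*c*h - 8*c - 16*h)/(c + 1)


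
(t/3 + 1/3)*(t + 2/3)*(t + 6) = t^3/3 + 23*t^2/9 + 32*t/9 + 4/3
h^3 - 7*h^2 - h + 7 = (h - 7)*(h - 1)*(h + 1)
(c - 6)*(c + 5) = c^2 - c - 30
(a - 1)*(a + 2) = a^2 + a - 2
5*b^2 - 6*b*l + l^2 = (-5*b + l)*(-b + l)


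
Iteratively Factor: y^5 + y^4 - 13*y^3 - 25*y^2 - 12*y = (y + 3)*(y^4 - 2*y^3 - 7*y^2 - 4*y) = (y + 1)*(y + 3)*(y^3 - 3*y^2 - 4*y) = y*(y + 1)*(y + 3)*(y^2 - 3*y - 4) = y*(y + 1)^2*(y + 3)*(y - 4)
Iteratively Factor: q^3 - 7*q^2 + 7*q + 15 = (q - 5)*(q^2 - 2*q - 3) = (q - 5)*(q - 3)*(q + 1)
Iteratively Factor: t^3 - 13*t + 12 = (t - 3)*(t^2 + 3*t - 4) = (t - 3)*(t - 1)*(t + 4)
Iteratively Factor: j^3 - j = (j + 1)*(j^2 - j) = (j - 1)*(j + 1)*(j)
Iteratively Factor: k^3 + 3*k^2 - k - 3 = (k + 3)*(k^2 - 1) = (k + 1)*(k + 3)*(k - 1)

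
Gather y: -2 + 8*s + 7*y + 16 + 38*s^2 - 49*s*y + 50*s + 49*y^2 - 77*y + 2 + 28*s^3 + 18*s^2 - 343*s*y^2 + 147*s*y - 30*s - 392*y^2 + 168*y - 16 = 28*s^3 + 56*s^2 + 28*s + y^2*(-343*s - 343) + y*(98*s + 98)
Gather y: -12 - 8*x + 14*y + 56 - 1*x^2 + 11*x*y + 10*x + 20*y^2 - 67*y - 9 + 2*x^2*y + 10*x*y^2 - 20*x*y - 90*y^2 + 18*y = -x^2 + 2*x + y^2*(10*x - 70) + y*(2*x^2 - 9*x - 35) + 35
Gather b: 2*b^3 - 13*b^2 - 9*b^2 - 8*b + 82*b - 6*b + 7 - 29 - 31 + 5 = 2*b^3 - 22*b^2 + 68*b - 48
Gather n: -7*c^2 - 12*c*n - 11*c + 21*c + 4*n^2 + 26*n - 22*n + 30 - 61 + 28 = -7*c^2 + 10*c + 4*n^2 + n*(4 - 12*c) - 3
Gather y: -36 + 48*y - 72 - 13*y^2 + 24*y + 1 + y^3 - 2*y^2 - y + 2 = y^3 - 15*y^2 + 71*y - 105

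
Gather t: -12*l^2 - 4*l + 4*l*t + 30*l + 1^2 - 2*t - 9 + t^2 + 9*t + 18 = -12*l^2 + 26*l + t^2 + t*(4*l + 7) + 10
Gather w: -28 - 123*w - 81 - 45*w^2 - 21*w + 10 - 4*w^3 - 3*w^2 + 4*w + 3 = -4*w^3 - 48*w^2 - 140*w - 96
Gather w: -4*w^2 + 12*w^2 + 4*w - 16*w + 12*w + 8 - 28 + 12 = 8*w^2 - 8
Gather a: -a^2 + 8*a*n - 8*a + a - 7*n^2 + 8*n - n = -a^2 + a*(8*n - 7) - 7*n^2 + 7*n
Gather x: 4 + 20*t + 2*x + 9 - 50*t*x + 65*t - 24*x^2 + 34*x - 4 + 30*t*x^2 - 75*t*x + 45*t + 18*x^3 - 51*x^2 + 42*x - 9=130*t + 18*x^3 + x^2*(30*t - 75) + x*(78 - 125*t)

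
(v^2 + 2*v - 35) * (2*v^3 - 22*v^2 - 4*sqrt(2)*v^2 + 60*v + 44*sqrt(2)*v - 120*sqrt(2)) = 2*v^5 - 18*v^4 - 4*sqrt(2)*v^4 - 54*v^3 + 36*sqrt(2)*v^3 + 108*sqrt(2)*v^2 + 890*v^2 - 1780*sqrt(2)*v - 2100*v + 4200*sqrt(2)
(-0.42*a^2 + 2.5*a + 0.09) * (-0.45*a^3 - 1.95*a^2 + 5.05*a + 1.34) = 0.189*a^5 - 0.306*a^4 - 7.0365*a^3 + 11.8867*a^2 + 3.8045*a + 0.1206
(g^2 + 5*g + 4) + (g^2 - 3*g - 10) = 2*g^2 + 2*g - 6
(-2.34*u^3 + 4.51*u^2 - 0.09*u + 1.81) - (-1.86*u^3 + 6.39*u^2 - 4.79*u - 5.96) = -0.48*u^3 - 1.88*u^2 + 4.7*u + 7.77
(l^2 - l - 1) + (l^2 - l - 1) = 2*l^2 - 2*l - 2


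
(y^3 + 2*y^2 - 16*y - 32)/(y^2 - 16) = y + 2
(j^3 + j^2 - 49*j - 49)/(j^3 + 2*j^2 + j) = (j^2 - 49)/(j*(j + 1))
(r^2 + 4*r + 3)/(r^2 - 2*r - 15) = (r + 1)/(r - 5)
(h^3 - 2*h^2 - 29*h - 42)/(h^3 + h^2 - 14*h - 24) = (h - 7)/(h - 4)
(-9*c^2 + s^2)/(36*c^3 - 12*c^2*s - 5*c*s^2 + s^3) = (-3*c + s)/(12*c^2 - 8*c*s + s^2)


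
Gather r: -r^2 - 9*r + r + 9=-r^2 - 8*r + 9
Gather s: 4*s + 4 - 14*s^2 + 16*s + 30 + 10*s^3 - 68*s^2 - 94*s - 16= 10*s^3 - 82*s^2 - 74*s + 18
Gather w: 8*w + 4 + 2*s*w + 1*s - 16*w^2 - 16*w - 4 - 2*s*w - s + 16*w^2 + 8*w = 0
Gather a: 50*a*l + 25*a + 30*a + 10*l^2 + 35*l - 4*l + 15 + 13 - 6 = a*(50*l + 55) + 10*l^2 + 31*l + 22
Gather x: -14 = -14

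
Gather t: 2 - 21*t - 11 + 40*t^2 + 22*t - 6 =40*t^2 + t - 15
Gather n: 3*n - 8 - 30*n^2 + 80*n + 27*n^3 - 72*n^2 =27*n^3 - 102*n^2 + 83*n - 8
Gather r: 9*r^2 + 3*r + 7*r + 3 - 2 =9*r^2 + 10*r + 1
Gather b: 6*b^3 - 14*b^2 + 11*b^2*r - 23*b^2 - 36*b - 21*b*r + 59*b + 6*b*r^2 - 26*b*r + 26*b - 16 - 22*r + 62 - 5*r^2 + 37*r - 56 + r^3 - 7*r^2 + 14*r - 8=6*b^3 + b^2*(11*r - 37) + b*(6*r^2 - 47*r + 49) + r^3 - 12*r^2 + 29*r - 18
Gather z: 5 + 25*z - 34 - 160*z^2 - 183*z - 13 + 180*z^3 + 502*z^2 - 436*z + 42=180*z^3 + 342*z^2 - 594*z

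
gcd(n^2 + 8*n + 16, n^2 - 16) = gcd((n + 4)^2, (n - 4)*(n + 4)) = n + 4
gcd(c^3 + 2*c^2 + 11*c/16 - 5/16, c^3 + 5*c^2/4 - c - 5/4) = c^2 + 9*c/4 + 5/4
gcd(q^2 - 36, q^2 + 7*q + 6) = q + 6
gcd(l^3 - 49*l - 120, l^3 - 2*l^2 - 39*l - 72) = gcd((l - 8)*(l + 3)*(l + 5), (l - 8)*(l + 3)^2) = l^2 - 5*l - 24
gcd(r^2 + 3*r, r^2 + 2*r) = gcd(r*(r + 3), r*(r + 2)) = r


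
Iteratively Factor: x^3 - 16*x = (x + 4)*(x^2 - 4*x) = (x - 4)*(x + 4)*(x)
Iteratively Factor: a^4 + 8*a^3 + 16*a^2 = (a)*(a^3 + 8*a^2 + 16*a) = a^2*(a^2 + 8*a + 16) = a^2*(a + 4)*(a + 4)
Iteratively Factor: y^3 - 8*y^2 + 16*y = (y - 4)*(y^2 - 4*y) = (y - 4)^2*(y)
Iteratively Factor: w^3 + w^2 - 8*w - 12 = (w - 3)*(w^2 + 4*w + 4) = (w - 3)*(w + 2)*(w + 2)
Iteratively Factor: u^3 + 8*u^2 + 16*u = (u + 4)*(u^2 + 4*u) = u*(u + 4)*(u + 4)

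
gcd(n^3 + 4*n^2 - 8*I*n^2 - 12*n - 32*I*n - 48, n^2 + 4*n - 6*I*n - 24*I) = n^2 + n*(4 - 6*I) - 24*I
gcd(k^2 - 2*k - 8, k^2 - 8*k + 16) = k - 4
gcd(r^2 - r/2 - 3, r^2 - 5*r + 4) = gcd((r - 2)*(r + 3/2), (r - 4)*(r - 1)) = 1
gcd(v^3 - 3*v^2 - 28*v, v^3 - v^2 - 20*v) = v^2 + 4*v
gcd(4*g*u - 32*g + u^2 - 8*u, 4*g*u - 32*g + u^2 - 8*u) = 4*g*u - 32*g + u^2 - 8*u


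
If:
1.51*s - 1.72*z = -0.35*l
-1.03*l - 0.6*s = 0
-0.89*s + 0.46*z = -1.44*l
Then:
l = 0.00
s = 0.00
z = 0.00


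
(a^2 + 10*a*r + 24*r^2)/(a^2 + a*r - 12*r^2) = (-a - 6*r)/(-a + 3*r)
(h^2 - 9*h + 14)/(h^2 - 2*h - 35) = (h - 2)/(h + 5)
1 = 1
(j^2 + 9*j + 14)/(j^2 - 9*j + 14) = (j^2 + 9*j + 14)/(j^2 - 9*j + 14)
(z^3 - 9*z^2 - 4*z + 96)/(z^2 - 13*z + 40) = (z^2 - z - 12)/(z - 5)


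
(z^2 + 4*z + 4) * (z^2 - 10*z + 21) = z^4 - 6*z^3 - 15*z^2 + 44*z + 84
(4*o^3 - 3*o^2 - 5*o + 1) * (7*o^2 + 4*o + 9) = 28*o^5 - 5*o^4 - 11*o^3 - 40*o^2 - 41*o + 9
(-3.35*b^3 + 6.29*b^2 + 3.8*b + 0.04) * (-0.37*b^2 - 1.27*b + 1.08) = 1.2395*b^5 + 1.9272*b^4 - 13.0123*b^3 + 1.9524*b^2 + 4.0532*b + 0.0432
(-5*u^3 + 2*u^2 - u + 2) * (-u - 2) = 5*u^4 + 8*u^3 - 3*u^2 - 4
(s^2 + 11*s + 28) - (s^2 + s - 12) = 10*s + 40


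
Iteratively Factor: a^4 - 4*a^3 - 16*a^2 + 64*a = (a - 4)*(a^3 - 16*a) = (a - 4)^2*(a^2 + 4*a) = a*(a - 4)^2*(a + 4)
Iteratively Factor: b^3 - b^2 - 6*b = (b - 3)*(b^2 + 2*b) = (b - 3)*(b + 2)*(b)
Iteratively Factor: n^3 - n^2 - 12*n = (n)*(n^2 - n - 12) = n*(n + 3)*(n - 4)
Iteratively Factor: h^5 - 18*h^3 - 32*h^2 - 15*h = (h)*(h^4 - 18*h^2 - 32*h - 15) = h*(h + 1)*(h^3 - h^2 - 17*h - 15) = h*(h - 5)*(h + 1)*(h^2 + 4*h + 3) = h*(h - 5)*(h + 1)*(h + 3)*(h + 1)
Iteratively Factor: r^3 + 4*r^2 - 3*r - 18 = (r + 3)*(r^2 + r - 6) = (r + 3)^2*(r - 2)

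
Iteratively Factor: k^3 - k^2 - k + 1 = (k - 1)*(k^2 - 1) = (k - 1)^2*(k + 1)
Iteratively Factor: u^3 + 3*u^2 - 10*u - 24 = (u - 3)*(u^2 + 6*u + 8) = (u - 3)*(u + 2)*(u + 4)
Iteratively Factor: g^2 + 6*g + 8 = (g + 4)*(g + 2)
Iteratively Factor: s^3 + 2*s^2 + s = (s + 1)*(s^2 + s) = (s + 1)^2*(s)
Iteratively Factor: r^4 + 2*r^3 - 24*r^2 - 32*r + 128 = (r - 4)*(r^3 + 6*r^2 - 32) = (r - 4)*(r + 4)*(r^2 + 2*r - 8) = (r - 4)*(r + 4)^2*(r - 2)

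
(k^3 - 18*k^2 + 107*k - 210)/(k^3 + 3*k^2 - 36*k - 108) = (k^2 - 12*k + 35)/(k^2 + 9*k + 18)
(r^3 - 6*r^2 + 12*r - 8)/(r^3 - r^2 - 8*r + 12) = (r - 2)/(r + 3)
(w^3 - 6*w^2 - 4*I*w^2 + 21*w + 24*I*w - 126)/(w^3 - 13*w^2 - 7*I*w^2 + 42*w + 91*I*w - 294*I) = (w + 3*I)/(w - 7)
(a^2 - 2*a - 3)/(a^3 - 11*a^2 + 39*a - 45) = (a + 1)/(a^2 - 8*a + 15)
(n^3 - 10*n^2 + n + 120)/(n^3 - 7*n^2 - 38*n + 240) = (n + 3)/(n + 6)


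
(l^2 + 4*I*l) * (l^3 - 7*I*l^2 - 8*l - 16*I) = l^5 - 3*I*l^4 + 20*l^3 - 48*I*l^2 + 64*l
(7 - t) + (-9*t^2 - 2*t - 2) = -9*t^2 - 3*t + 5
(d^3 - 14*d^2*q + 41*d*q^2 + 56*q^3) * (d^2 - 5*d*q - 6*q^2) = d^5 - 19*d^4*q + 105*d^3*q^2 - 65*d^2*q^3 - 526*d*q^4 - 336*q^5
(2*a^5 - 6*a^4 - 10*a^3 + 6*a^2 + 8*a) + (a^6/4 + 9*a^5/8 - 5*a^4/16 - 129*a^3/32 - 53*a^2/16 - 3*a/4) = a^6/4 + 25*a^5/8 - 101*a^4/16 - 449*a^3/32 + 43*a^2/16 + 29*a/4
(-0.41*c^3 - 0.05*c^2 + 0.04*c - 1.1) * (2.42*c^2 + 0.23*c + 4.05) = -0.9922*c^5 - 0.2153*c^4 - 1.5752*c^3 - 2.8553*c^2 - 0.0910000000000001*c - 4.455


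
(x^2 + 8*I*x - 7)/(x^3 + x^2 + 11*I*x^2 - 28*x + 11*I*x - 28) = (x + I)/(x^2 + x*(1 + 4*I) + 4*I)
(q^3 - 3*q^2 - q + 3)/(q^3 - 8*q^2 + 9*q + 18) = (q - 1)/(q - 6)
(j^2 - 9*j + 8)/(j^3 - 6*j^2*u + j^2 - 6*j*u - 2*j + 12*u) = (8 - j)/(-j^2 + 6*j*u - 2*j + 12*u)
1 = 1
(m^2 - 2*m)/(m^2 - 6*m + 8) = m/(m - 4)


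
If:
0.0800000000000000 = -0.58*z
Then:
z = -0.14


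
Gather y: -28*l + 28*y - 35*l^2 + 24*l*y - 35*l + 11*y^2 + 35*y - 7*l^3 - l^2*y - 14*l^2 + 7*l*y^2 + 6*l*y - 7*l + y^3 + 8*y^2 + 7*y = -7*l^3 - 49*l^2 - 70*l + y^3 + y^2*(7*l + 19) + y*(-l^2 + 30*l + 70)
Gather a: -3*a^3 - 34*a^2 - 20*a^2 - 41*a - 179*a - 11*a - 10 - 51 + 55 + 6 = -3*a^3 - 54*a^2 - 231*a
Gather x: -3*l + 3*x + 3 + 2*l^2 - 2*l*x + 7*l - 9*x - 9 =2*l^2 + 4*l + x*(-2*l - 6) - 6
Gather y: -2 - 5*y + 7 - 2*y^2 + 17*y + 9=-2*y^2 + 12*y + 14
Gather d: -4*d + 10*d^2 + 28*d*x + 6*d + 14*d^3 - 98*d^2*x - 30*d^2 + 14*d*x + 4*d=14*d^3 + d^2*(-98*x - 20) + d*(42*x + 6)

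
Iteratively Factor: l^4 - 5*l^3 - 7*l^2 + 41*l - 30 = (l - 5)*(l^3 - 7*l + 6) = (l - 5)*(l - 2)*(l^2 + 2*l - 3) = (l - 5)*(l - 2)*(l + 3)*(l - 1)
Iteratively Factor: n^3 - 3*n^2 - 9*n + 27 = (n - 3)*(n^2 - 9) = (n - 3)^2*(n + 3)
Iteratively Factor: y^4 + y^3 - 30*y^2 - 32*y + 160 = (y + 4)*(y^3 - 3*y^2 - 18*y + 40) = (y - 2)*(y + 4)*(y^2 - y - 20) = (y - 2)*(y + 4)^2*(y - 5)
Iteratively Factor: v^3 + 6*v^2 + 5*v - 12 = (v + 4)*(v^2 + 2*v - 3) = (v + 3)*(v + 4)*(v - 1)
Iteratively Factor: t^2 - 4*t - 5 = (t + 1)*(t - 5)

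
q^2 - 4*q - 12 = (q - 6)*(q + 2)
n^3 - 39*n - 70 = (n - 7)*(n + 2)*(n + 5)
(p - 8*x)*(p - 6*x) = p^2 - 14*p*x + 48*x^2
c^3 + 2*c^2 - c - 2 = (c - 1)*(c + 1)*(c + 2)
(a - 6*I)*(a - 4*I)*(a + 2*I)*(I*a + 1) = I*a^4 + 9*a^3 - 12*I*a^2 + 44*a - 48*I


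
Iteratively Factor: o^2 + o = (o)*(o + 1)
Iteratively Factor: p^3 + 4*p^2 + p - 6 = (p - 1)*(p^2 + 5*p + 6) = (p - 1)*(p + 3)*(p + 2)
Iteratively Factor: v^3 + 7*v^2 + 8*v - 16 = (v - 1)*(v^2 + 8*v + 16) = (v - 1)*(v + 4)*(v + 4)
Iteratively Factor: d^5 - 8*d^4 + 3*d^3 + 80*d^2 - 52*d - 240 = (d - 4)*(d^4 - 4*d^3 - 13*d^2 + 28*d + 60) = (d - 4)*(d + 2)*(d^3 - 6*d^2 - d + 30) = (d - 4)*(d + 2)^2*(d^2 - 8*d + 15) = (d - 4)*(d - 3)*(d + 2)^2*(d - 5)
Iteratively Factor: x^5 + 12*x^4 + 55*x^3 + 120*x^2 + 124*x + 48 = (x + 4)*(x^4 + 8*x^3 + 23*x^2 + 28*x + 12) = (x + 3)*(x + 4)*(x^3 + 5*x^2 + 8*x + 4) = (x + 2)*(x + 3)*(x + 4)*(x^2 + 3*x + 2) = (x + 1)*(x + 2)*(x + 3)*(x + 4)*(x + 2)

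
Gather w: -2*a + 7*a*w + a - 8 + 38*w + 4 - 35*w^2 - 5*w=-a - 35*w^2 + w*(7*a + 33) - 4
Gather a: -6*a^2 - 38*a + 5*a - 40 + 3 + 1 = -6*a^2 - 33*a - 36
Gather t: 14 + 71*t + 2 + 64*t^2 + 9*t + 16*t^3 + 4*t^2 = 16*t^3 + 68*t^2 + 80*t + 16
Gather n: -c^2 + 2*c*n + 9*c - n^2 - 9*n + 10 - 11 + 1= -c^2 + 9*c - n^2 + n*(2*c - 9)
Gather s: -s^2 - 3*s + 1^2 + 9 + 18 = -s^2 - 3*s + 28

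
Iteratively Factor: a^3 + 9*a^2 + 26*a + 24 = (a + 4)*(a^2 + 5*a + 6) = (a + 2)*(a + 4)*(a + 3)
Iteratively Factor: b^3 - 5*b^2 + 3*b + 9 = (b + 1)*(b^2 - 6*b + 9) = (b - 3)*(b + 1)*(b - 3)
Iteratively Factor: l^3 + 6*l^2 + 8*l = (l + 2)*(l^2 + 4*l) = l*(l + 2)*(l + 4)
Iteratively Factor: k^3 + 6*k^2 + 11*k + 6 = (k + 3)*(k^2 + 3*k + 2) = (k + 2)*(k + 3)*(k + 1)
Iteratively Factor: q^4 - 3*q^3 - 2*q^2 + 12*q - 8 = (q + 2)*(q^3 - 5*q^2 + 8*q - 4) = (q - 2)*(q + 2)*(q^2 - 3*q + 2) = (q - 2)*(q - 1)*(q + 2)*(q - 2)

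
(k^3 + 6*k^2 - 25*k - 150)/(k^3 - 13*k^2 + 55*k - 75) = (k^2 + 11*k + 30)/(k^2 - 8*k + 15)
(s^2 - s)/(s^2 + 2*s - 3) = s/(s + 3)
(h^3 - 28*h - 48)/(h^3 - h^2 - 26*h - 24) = (h + 2)/(h + 1)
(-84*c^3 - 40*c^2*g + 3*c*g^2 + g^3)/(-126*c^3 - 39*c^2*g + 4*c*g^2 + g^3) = (2*c + g)/(3*c + g)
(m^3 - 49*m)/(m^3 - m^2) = (m^2 - 49)/(m*(m - 1))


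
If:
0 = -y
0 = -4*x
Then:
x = 0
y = 0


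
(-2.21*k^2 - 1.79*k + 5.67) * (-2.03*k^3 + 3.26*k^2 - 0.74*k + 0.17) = 4.4863*k^5 - 3.5709*k^4 - 15.7101*k^3 + 19.4331*k^2 - 4.5001*k + 0.9639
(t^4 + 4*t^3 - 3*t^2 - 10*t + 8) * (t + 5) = t^5 + 9*t^4 + 17*t^3 - 25*t^2 - 42*t + 40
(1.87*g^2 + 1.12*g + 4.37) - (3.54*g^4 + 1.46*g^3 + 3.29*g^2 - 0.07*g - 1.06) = -3.54*g^4 - 1.46*g^3 - 1.42*g^2 + 1.19*g + 5.43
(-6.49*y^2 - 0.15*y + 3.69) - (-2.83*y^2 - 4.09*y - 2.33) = -3.66*y^2 + 3.94*y + 6.02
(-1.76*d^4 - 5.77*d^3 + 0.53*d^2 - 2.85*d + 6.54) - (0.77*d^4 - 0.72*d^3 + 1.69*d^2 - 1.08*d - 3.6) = -2.53*d^4 - 5.05*d^3 - 1.16*d^2 - 1.77*d + 10.14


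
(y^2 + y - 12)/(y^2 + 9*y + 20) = (y - 3)/(y + 5)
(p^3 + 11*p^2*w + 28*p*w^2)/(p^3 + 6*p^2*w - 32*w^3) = p*(p + 7*w)/(p^2 + 2*p*w - 8*w^2)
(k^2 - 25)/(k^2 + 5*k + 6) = (k^2 - 25)/(k^2 + 5*k + 6)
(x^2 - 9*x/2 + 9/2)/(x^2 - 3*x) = (x - 3/2)/x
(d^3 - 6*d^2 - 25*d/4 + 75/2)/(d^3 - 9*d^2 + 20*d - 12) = (d^2 - 25/4)/(d^2 - 3*d + 2)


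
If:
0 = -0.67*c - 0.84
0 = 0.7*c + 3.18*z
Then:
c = -1.25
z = 0.28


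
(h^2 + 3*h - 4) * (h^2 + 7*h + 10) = h^4 + 10*h^3 + 27*h^2 + 2*h - 40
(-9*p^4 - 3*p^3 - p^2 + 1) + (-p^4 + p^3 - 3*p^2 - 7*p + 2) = -10*p^4 - 2*p^3 - 4*p^2 - 7*p + 3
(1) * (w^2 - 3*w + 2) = w^2 - 3*w + 2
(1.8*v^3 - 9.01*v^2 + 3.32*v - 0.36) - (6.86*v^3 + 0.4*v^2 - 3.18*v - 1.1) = -5.06*v^3 - 9.41*v^2 + 6.5*v + 0.74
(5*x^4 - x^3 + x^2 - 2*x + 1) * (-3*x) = -15*x^5 + 3*x^4 - 3*x^3 + 6*x^2 - 3*x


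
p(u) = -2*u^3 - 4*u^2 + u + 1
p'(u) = -6*u^2 - 8*u + 1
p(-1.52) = -2.74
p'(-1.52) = -0.70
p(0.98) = -3.74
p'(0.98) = -12.60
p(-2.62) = 6.89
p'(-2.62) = -19.23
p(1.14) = -6.02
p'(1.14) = -15.92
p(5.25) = -393.41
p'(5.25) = -206.38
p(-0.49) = -0.22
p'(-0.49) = 3.48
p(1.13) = -5.86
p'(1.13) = -15.70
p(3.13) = -96.39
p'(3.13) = -82.82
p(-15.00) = 5836.00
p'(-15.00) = -1229.00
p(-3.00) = 16.00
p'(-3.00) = -29.00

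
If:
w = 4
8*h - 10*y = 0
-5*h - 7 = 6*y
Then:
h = -5/7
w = 4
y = -4/7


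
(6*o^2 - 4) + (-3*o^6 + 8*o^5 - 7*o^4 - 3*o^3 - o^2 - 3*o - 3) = -3*o^6 + 8*o^5 - 7*o^4 - 3*o^3 + 5*o^2 - 3*o - 7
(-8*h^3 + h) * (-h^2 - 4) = 8*h^5 + 31*h^3 - 4*h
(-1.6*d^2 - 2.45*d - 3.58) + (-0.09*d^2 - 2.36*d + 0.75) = -1.69*d^2 - 4.81*d - 2.83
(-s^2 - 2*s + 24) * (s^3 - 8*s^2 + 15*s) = -s^5 + 6*s^4 + 25*s^3 - 222*s^2 + 360*s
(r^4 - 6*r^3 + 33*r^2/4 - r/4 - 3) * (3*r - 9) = 3*r^5 - 27*r^4 + 315*r^3/4 - 75*r^2 - 27*r/4 + 27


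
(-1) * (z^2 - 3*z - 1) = -z^2 + 3*z + 1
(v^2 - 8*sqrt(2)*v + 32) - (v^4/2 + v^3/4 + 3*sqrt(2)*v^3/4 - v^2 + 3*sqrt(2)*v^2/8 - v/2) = -v^4/2 - 3*sqrt(2)*v^3/4 - v^3/4 - 3*sqrt(2)*v^2/8 + 2*v^2 - 8*sqrt(2)*v + v/2 + 32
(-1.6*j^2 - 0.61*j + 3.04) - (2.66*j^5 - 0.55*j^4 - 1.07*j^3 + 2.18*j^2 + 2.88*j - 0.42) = -2.66*j^5 + 0.55*j^4 + 1.07*j^3 - 3.78*j^2 - 3.49*j + 3.46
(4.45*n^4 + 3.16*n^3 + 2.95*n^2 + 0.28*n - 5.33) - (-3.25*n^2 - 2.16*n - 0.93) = 4.45*n^4 + 3.16*n^3 + 6.2*n^2 + 2.44*n - 4.4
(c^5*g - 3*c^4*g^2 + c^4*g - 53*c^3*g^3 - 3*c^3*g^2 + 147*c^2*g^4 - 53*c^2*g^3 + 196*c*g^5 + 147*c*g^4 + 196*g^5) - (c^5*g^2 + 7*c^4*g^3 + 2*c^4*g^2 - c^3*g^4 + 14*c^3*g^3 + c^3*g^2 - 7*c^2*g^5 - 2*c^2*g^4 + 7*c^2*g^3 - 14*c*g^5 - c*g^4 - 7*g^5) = -c^5*g^2 + c^5*g - 7*c^4*g^3 - 5*c^4*g^2 + c^4*g + c^3*g^4 - 67*c^3*g^3 - 4*c^3*g^2 + 7*c^2*g^5 + 149*c^2*g^4 - 60*c^2*g^3 + 210*c*g^5 + 148*c*g^4 + 203*g^5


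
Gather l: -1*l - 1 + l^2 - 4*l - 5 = l^2 - 5*l - 6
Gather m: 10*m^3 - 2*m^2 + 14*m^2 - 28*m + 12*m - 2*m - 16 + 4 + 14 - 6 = 10*m^3 + 12*m^2 - 18*m - 4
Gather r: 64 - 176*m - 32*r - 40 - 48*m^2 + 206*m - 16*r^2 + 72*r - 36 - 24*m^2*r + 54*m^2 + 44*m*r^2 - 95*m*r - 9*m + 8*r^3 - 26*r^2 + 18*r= 6*m^2 + 21*m + 8*r^3 + r^2*(44*m - 42) + r*(-24*m^2 - 95*m + 58) - 12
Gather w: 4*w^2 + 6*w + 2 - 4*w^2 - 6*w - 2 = 0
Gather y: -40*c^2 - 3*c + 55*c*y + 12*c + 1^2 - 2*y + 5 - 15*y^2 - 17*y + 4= -40*c^2 + 9*c - 15*y^2 + y*(55*c - 19) + 10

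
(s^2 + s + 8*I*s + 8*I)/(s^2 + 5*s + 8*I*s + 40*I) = (s + 1)/(s + 5)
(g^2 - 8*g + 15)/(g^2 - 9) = (g - 5)/(g + 3)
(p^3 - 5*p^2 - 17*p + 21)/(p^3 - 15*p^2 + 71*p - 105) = (p^2 + 2*p - 3)/(p^2 - 8*p + 15)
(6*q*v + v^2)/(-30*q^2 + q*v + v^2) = -v/(5*q - v)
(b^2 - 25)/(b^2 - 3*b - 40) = (b - 5)/(b - 8)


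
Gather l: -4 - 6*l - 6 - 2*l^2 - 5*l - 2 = -2*l^2 - 11*l - 12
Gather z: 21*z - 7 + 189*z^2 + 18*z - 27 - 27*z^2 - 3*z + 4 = 162*z^2 + 36*z - 30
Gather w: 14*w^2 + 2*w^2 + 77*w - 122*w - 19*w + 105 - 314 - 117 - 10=16*w^2 - 64*w - 336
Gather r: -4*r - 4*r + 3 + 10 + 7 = 20 - 8*r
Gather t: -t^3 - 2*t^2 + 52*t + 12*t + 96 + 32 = -t^3 - 2*t^2 + 64*t + 128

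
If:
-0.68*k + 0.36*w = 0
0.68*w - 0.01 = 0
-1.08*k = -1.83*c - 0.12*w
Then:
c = 0.00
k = 0.01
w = 0.01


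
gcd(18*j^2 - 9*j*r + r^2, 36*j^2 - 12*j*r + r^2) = -6*j + r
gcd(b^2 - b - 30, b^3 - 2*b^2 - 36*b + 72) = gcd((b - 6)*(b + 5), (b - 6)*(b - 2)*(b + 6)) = b - 6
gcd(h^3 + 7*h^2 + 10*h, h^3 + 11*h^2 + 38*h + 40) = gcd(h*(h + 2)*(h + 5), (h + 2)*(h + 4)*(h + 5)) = h^2 + 7*h + 10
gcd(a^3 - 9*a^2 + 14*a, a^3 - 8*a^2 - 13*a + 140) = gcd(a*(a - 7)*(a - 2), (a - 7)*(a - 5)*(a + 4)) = a - 7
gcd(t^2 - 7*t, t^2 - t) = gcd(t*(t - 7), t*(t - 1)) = t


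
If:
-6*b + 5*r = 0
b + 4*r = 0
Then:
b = 0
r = 0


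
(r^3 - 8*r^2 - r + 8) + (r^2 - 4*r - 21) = r^3 - 7*r^2 - 5*r - 13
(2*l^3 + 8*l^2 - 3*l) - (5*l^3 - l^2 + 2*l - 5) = -3*l^3 + 9*l^2 - 5*l + 5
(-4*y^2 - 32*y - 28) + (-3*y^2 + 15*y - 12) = -7*y^2 - 17*y - 40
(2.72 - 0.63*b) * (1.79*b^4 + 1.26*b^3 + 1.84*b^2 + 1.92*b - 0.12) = -1.1277*b^5 + 4.075*b^4 + 2.268*b^3 + 3.7952*b^2 + 5.298*b - 0.3264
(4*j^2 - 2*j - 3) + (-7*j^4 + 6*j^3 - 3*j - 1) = -7*j^4 + 6*j^3 + 4*j^2 - 5*j - 4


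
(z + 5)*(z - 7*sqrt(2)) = z^2 - 7*sqrt(2)*z + 5*z - 35*sqrt(2)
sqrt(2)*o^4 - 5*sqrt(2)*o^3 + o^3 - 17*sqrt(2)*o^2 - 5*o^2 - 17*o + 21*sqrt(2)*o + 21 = (o - 7)*(o - 1)*(o + 3)*(sqrt(2)*o + 1)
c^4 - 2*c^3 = c^3*(c - 2)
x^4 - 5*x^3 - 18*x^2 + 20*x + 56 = (x - 7)*(x - 2)*(x + 2)^2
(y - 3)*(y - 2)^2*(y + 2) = y^4 - 5*y^3 + 2*y^2 + 20*y - 24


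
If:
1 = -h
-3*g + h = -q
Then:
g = q/3 - 1/3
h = -1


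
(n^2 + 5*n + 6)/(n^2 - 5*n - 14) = (n + 3)/(n - 7)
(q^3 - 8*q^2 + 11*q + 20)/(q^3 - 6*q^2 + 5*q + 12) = (q - 5)/(q - 3)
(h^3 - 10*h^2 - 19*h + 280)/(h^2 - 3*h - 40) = h - 7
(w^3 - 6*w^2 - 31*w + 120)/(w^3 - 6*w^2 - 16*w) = (w^2 + 2*w - 15)/(w*(w + 2))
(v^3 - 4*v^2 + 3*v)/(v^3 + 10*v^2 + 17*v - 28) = v*(v - 3)/(v^2 + 11*v + 28)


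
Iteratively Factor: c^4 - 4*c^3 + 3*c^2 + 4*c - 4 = (c + 1)*(c^3 - 5*c^2 + 8*c - 4) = (c - 2)*(c + 1)*(c^2 - 3*c + 2) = (c - 2)*(c - 1)*(c + 1)*(c - 2)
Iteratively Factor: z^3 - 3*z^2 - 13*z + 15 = (z - 5)*(z^2 + 2*z - 3) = (z - 5)*(z + 3)*(z - 1)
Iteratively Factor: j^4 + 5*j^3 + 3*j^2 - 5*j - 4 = (j + 1)*(j^3 + 4*j^2 - j - 4) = (j + 1)*(j + 4)*(j^2 - 1) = (j - 1)*(j + 1)*(j + 4)*(j + 1)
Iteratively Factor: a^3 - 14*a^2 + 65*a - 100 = (a - 4)*(a^2 - 10*a + 25) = (a - 5)*(a - 4)*(a - 5)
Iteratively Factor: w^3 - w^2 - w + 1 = (w + 1)*(w^2 - 2*w + 1) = (w - 1)*(w + 1)*(w - 1)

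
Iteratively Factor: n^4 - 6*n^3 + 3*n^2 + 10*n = (n - 5)*(n^3 - n^2 - 2*n) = n*(n - 5)*(n^2 - n - 2) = n*(n - 5)*(n + 1)*(n - 2)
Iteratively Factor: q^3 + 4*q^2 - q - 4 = (q + 4)*(q^2 - 1) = (q + 1)*(q + 4)*(q - 1)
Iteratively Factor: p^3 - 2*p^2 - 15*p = (p - 5)*(p^2 + 3*p) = p*(p - 5)*(p + 3)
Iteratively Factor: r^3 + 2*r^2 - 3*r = (r)*(r^2 + 2*r - 3) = r*(r + 3)*(r - 1)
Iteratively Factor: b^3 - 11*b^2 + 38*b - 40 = (b - 5)*(b^2 - 6*b + 8) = (b - 5)*(b - 4)*(b - 2)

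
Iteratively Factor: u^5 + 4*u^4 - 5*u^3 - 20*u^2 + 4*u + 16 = (u - 1)*(u^4 + 5*u^3 - 20*u - 16) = (u - 1)*(u + 1)*(u^3 + 4*u^2 - 4*u - 16) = (u - 2)*(u - 1)*(u + 1)*(u^2 + 6*u + 8) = (u - 2)*(u - 1)*(u + 1)*(u + 2)*(u + 4)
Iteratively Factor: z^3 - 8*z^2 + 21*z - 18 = (z - 3)*(z^2 - 5*z + 6) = (z - 3)*(z - 2)*(z - 3)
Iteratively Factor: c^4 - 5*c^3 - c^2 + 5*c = (c - 5)*(c^3 - c) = c*(c - 5)*(c^2 - 1) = c*(c - 5)*(c - 1)*(c + 1)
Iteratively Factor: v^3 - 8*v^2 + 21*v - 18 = (v - 3)*(v^2 - 5*v + 6) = (v - 3)*(v - 2)*(v - 3)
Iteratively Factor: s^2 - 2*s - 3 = (s - 3)*(s + 1)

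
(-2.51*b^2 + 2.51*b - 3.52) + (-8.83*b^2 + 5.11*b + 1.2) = -11.34*b^2 + 7.62*b - 2.32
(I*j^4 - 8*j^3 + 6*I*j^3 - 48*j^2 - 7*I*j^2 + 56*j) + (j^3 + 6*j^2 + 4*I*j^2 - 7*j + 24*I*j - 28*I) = I*j^4 - 7*j^3 + 6*I*j^3 - 42*j^2 - 3*I*j^2 + 49*j + 24*I*j - 28*I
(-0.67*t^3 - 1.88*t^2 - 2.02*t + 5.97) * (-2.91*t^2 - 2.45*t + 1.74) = 1.9497*t^5 + 7.1123*t^4 + 9.3184*t^3 - 15.6949*t^2 - 18.1413*t + 10.3878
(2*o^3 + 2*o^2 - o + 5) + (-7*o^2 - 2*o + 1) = 2*o^3 - 5*o^2 - 3*o + 6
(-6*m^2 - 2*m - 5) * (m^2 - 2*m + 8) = -6*m^4 + 10*m^3 - 49*m^2 - 6*m - 40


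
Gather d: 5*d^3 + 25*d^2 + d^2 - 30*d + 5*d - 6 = 5*d^3 + 26*d^2 - 25*d - 6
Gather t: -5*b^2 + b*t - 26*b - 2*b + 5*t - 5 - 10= -5*b^2 - 28*b + t*(b + 5) - 15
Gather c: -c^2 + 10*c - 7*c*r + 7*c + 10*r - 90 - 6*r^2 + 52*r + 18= -c^2 + c*(17 - 7*r) - 6*r^2 + 62*r - 72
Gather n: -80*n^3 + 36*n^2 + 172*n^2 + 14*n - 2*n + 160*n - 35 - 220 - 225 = -80*n^3 + 208*n^2 + 172*n - 480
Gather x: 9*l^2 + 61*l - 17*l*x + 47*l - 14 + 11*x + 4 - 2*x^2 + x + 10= 9*l^2 + 108*l - 2*x^2 + x*(12 - 17*l)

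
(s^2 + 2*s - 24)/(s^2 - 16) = (s + 6)/(s + 4)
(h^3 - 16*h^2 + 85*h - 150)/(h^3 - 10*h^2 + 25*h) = (h - 6)/h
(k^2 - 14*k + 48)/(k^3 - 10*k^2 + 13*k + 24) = (k - 6)/(k^2 - 2*k - 3)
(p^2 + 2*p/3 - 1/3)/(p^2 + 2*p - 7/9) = 3*(p + 1)/(3*p + 7)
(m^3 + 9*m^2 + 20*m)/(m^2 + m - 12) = m*(m + 5)/(m - 3)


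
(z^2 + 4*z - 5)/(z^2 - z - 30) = (z - 1)/(z - 6)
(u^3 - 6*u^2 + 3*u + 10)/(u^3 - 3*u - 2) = (u - 5)/(u + 1)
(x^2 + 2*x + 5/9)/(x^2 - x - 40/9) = (3*x + 1)/(3*x - 8)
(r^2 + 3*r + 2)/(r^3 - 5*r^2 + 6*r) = (r^2 + 3*r + 2)/(r*(r^2 - 5*r + 6))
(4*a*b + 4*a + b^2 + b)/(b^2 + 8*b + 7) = (4*a + b)/(b + 7)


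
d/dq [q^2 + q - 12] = 2*q + 1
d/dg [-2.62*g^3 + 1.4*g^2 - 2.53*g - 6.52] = -7.86*g^2 + 2.8*g - 2.53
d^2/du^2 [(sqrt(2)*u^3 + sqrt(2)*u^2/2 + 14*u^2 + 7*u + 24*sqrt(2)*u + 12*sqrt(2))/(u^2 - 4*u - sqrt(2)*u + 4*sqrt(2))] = 4*(36*u^3 + 29*sqrt(2)*u^3 - 78*sqrt(2)*u^2 - 54*u^2 - 324*u - 66*sqrt(2)*u + 268*sqrt(2) + 684)/(u^6 - 12*u^5 - 3*sqrt(2)*u^5 + 36*sqrt(2)*u^4 + 54*u^4 - 146*sqrt(2)*u^3 - 136*u^3 + 288*u^2 + 216*sqrt(2)*u^2 - 384*u - 96*sqrt(2)*u + 128*sqrt(2))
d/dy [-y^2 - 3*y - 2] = -2*y - 3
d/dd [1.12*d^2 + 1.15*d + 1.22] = 2.24*d + 1.15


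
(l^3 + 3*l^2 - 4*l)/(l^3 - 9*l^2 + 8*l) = (l + 4)/(l - 8)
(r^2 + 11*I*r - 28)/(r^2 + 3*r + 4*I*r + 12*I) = (r + 7*I)/(r + 3)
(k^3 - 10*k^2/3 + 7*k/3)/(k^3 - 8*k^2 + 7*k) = (k - 7/3)/(k - 7)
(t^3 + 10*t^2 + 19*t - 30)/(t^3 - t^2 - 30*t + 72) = (t^2 + 4*t - 5)/(t^2 - 7*t + 12)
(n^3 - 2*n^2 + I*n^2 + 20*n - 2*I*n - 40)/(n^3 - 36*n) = (n^3 + n^2*(-2 + I) + 2*n*(10 - I) - 40)/(n*(n^2 - 36))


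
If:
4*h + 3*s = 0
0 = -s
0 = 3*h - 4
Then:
No Solution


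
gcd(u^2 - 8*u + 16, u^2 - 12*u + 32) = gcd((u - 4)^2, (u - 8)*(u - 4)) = u - 4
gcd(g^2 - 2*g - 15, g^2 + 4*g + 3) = g + 3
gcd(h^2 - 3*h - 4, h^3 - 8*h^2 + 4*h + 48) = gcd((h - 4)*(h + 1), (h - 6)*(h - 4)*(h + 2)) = h - 4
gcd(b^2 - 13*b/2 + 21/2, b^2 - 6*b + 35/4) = b - 7/2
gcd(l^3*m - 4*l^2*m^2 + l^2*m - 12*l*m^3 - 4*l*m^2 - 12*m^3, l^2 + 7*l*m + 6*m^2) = 1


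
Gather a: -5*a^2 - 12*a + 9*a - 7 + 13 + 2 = -5*a^2 - 3*a + 8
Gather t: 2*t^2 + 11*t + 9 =2*t^2 + 11*t + 9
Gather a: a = a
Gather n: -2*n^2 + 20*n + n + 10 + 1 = -2*n^2 + 21*n + 11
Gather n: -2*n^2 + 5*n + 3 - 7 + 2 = -2*n^2 + 5*n - 2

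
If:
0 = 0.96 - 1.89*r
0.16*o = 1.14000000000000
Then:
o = 7.12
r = 0.51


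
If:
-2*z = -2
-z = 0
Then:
No Solution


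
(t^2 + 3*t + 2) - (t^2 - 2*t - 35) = 5*t + 37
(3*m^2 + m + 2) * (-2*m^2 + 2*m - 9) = -6*m^4 + 4*m^3 - 29*m^2 - 5*m - 18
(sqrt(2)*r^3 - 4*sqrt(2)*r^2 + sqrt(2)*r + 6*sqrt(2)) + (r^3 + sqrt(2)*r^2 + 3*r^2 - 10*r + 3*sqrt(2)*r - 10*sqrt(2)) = r^3 + sqrt(2)*r^3 - 3*sqrt(2)*r^2 + 3*r^2 - 10*r + 4*sqrt(2)*r - 4*sqrt(2)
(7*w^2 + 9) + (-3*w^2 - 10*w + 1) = 4*w^2 - 10*w + 10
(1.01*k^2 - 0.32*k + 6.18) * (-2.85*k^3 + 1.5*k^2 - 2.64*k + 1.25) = -2.8785*k^5 + 2.427*k^4 - 20.7594*k^3 + 11.3773*k^2 - 16.7152*k + 7.725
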